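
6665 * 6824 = 45481960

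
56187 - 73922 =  - 17735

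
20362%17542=2820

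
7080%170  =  110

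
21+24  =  45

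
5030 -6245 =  - 1215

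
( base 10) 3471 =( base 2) 110110001111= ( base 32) 3cf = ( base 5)102341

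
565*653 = 368945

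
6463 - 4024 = 2439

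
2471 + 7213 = 9684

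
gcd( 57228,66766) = 9538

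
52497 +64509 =117006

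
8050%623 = 574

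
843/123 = 281/41 = 6.85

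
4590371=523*8777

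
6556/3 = 2185 + 1/3= 2185.33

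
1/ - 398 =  - 1 + 397/398 = - 0.00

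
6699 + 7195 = 13894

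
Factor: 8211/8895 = 5^( - 1 )*7^1*17^1 *23^1*593^( - 1) = 2737/2965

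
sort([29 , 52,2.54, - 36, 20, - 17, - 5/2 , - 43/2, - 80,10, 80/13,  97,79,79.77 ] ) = [ - 80,-36,-43/2, - 17,-5/2,2.54,80/13,  10 , 20 , 29,  52,79,79.77 , 97 ] 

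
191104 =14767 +176337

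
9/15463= 9/15463  =  0.00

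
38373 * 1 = 38373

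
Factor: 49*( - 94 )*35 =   -  161210 = -2^1 * 5^1 *7^3*47^1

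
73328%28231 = 16866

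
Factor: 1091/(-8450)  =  -2^( - 1 )* 5^( - 2 )* 13^ ( - 2)*1091^1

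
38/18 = 19/9= 2.11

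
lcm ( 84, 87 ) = 2436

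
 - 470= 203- 673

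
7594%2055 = 1429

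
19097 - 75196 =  - 56099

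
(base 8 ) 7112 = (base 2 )111001001010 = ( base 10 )3658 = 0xE4A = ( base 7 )13444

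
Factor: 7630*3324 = 25362120 = 2^3*3^1*5^1*7^1 *109^1*277^1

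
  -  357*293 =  - 104601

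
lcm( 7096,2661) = 21288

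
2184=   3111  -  927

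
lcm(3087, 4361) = 274743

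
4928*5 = 24640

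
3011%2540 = 471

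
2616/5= 2616/5 = 523.20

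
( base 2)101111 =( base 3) 1202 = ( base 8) 57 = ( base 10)47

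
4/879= 4/879 =0.00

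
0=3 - 3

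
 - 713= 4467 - 5180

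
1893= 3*631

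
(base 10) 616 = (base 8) 1150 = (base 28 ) M0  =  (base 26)ni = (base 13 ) 385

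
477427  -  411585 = 65842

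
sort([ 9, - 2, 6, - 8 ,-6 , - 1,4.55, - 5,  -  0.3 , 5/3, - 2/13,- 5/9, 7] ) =[ - 8, - 6, - 5 , - 2, - 1, - 5/9, - 0.3,-2/13,5/3,4.55, 6,7,9]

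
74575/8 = 74575/8 = 9321.88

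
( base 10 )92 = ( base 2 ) 1011100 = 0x5C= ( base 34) 2O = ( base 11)84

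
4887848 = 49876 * 98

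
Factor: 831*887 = 737097 =3^1*277^1*887^1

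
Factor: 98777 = 7^1*103^1*137^1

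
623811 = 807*773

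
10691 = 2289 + 8402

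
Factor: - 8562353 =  - 8562353^1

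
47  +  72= 119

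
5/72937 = 5/72937= 0.00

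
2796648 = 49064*57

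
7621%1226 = 265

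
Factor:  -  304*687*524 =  - 2^6*3^1*19^1*131^1*229^1 = - 109436352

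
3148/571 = 3148/571 =5.51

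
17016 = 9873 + 7143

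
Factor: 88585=5^1 *7^1*2531^1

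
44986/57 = 789 + 13/57 = 789.23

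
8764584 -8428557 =336027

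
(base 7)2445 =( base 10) 915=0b1110010011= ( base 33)ro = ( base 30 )10f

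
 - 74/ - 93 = 74/93  =  0.80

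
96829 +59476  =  156305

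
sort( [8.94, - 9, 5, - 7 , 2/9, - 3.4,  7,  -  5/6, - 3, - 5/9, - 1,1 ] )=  [ - 9,- 7, - 3.4 , - 3, - 1 ,-5/6,-5/9, 2/9,1, 5, 7,  8.94 ] 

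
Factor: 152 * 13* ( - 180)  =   - 355680  =  - 2^5 * 3^2 * 5^1 * 13^1 * 19^1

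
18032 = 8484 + 9548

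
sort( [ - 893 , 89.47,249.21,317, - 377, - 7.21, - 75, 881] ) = [ - 893, - 377, - 75,- 7.21,89.47,249.21 , 317,881]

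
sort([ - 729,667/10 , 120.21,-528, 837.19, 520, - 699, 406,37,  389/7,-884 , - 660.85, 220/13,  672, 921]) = [  -  884, - 729,-699,-660.85, - 528, 220/13, 37,389/7, 667/10, 120.21,406, 520,672, 837.19, 921]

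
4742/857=5 + 457/857 =5.53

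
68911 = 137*503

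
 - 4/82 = -1+39/41 =-  0.05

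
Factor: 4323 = 3^1*11^1* 131^1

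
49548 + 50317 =99865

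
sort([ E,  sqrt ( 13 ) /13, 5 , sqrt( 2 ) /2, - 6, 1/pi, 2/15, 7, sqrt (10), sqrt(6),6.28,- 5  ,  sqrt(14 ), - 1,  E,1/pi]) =[ - 6, - 5,-1,2/15, sqrt(13 ) /13, 1/pi, 1/pi, sqrt(2)/2,sqrt( 6), E, E, sqrt(10),sqrt(14 ), 5,6.28, 7 ] 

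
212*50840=10778080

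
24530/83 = 24530/83  =  295.54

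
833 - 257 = 576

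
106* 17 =1802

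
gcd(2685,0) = 2685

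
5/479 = 5/479 =0.01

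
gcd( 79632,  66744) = 72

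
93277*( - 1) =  - 93277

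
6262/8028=3131/4014  =  0.78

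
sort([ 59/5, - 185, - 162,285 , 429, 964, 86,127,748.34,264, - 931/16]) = [ - 185,-162, - 931/16, 59/5, 86, 127 , 264,285,429  ,  748.34, 964 ] 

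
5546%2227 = 1092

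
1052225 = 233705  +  818520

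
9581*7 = 67067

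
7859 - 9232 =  - 1373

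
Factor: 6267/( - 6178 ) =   -  2^ ( - 1)*3^1*2089^1 * 3089^ ( - 1)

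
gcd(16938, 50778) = 18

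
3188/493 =3188/493 = 6.47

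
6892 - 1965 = 4927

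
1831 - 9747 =  -  7916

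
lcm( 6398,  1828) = 12796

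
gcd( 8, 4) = 4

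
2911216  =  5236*556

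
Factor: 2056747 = 7^1*11^1*26711^1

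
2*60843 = 121686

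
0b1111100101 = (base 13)5b9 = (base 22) 217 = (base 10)997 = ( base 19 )2e9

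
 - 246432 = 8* ( - 30804)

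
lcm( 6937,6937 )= 6937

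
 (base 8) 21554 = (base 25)eci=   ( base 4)2031230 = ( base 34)7SO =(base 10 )9068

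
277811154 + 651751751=929562905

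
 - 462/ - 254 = 1 + 104/127 = 1.82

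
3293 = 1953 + 1340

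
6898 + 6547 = 13445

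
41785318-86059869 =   -  44274551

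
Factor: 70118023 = 70118023^1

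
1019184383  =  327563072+691621311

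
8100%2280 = 1260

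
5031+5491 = 10522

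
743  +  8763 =9506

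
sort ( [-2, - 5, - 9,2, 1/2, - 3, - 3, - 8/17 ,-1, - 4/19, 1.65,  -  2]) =[ - 9,  -  5, - 3, - 3, - 2,-2,- 1, - 8/17, - 4/19, 1/2, 1.65 , 2 ] 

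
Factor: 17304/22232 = 309/397 = 3^1*103^1*397^( - 1 )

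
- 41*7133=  -292453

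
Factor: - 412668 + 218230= - 2^1*191^1*509^1 =- 194438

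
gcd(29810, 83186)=2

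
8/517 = 8/517 = 0.02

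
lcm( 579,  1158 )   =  1158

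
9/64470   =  3/21490 = 0.00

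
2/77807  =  2/77807  =  0.00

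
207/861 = 69/287 = 0.24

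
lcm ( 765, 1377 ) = 6885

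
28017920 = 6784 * 4130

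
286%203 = 83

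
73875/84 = 24625/28 = 879.46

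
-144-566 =-710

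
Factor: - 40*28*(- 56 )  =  2^8*5^1*7^2 = 62720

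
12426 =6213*2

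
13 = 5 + 8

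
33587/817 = 33587/817 = 41.11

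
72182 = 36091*2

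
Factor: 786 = 2^1*3^1*131^1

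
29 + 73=102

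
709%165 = 49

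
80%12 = 8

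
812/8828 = 203/2207 = 0.09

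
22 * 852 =18744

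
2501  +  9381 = 11882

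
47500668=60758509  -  13257841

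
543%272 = 271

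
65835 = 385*171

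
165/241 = 165/241 = 0.68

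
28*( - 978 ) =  - 27384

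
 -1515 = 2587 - 4102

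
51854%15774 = 4532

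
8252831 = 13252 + 8239579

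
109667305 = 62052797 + 47614508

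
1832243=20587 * 89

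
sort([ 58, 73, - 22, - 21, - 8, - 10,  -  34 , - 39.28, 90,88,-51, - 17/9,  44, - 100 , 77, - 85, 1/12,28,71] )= [ - 100, - 85,- 51,- 39.28, - 34,  -  22, - 21,-10, - 8,- 17/9, 1/12,28,  44,58,71, 73, 77,88,90] 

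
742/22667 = 742/22667 = 0.03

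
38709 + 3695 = 42404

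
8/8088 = 1/1011=0.00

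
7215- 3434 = 3781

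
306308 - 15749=290559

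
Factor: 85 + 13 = 98 =2^1*7^2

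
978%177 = 93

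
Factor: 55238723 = 157^1 * 193^1*1823^1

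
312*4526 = 1412112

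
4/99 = 4/99=0.04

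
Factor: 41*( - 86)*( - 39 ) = 2^1 *3^1* 13^1*41^1*43^1=137514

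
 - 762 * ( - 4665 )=3554730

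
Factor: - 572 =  - 2^2*11^1*13^1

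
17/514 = 17/514 = 0.03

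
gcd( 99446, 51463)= 1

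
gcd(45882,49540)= 2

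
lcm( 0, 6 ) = 0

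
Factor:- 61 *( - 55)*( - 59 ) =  - 5^1*11^1*59^1*61^1 = -  197945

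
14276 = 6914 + 7362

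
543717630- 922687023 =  - 378969393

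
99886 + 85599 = 185485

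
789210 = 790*999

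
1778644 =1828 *973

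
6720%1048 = 432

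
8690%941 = 221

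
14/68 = 7/34 = 0.21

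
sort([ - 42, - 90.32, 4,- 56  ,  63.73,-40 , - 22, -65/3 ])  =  [ - 90.32,  -  56 ,-42 ,-40, - 22,-65/3 , 4,63.73]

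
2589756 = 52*49803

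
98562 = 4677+93885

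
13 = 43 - 30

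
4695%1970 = 755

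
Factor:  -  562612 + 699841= 137229 = 3^1*149^1 *307^1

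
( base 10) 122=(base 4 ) 1322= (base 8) 172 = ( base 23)57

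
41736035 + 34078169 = 75814204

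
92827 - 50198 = 42629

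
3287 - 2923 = 364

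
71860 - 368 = 71492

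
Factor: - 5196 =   -  2^2*3^1 * 433^1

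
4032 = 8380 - 4348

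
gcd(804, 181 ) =1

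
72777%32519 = 7739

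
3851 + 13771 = 17622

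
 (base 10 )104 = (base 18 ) 5E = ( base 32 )38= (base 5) 404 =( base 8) 150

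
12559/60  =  209+19/60  =  209.32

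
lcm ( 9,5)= 45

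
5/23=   5/23 = 0.22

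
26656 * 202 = 5384512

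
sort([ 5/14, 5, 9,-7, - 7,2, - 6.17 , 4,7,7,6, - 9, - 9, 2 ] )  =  [ - 9, -9, - 7, - 7, - 6.17, 5/14,  2,  2 , 4,5, 6, 7 , 7, 9 ]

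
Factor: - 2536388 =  - 2^2*634097^1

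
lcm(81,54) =162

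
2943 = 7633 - 4690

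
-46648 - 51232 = -97880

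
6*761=4566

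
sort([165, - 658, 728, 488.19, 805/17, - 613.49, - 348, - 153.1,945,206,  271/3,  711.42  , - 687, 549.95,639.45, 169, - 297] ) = [ - 687, - 658, - 613.49, - 348,-297  , - 153.1, 805/17,271/3, 165,169,206, 488.19, 549.95,639.45, 711.42, 728, 945] 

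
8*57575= 460600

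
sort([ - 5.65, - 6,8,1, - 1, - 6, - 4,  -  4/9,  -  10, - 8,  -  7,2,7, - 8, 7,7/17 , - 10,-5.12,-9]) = [ - 10, - 10 , - 9, - 8, - 8, - 7,-6, - 6, - 5.65, - 5.12, - 4 , - 1, - 4/9,7/17 , 1,2 , 7,  7,8 ]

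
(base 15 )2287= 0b1110010011111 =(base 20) I67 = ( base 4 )1302133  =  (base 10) 7327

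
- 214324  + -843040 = -1057364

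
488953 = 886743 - 397790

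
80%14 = 10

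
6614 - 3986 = 2628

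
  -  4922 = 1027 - 5949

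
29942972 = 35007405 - 5064433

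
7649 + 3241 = 10890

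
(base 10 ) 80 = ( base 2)1010000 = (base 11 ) 73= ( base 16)50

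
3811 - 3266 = 545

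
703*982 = 690346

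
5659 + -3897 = 1762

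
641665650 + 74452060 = 716117710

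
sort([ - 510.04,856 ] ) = [ - 510.04,856 ] 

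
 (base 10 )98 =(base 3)10122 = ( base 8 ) 142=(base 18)58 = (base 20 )4i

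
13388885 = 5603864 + 7785021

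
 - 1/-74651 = 1/74651 = 0.00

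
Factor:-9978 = -2^1*3^1 *1663^1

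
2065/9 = 2065/9 = 229.44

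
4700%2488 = 2212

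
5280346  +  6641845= 11922191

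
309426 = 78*3967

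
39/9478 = 39/9478= 0.00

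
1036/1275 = 1036/1275 = 0.81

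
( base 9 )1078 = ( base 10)800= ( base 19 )242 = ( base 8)1440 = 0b1100100000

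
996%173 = 131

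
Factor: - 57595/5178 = - 2^( - 1 ) * 3^( -1)*5^1 * 863^( - 1) *11519^1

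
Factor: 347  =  347^1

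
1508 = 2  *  754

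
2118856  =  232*9133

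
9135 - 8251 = 884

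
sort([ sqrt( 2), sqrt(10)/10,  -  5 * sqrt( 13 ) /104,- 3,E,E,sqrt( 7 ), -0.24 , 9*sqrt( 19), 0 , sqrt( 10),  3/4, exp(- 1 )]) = [ -3,-0.24, - 5 *sqrt(13) /104,0, sqrt(10 ) /10,  exp( - 1),3/4 , sqrt (2),sqrt( 7) , E , E,sqrt( 10 ),  9 * sqrt(19) ]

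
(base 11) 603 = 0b1011011001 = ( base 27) 100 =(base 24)169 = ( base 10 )729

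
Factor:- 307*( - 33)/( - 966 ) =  - 2^( - 1)*7^( - 1)*11^1*23^( - 1 )*307^1 = - 3377/322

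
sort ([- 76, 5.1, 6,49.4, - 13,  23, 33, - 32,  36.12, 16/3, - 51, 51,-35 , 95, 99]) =[ - 76, - 51, - 35 , - 32, - 13 , 5.1, 16/3,6, 23, 33,  36.12,  49.4 , 51,95,  99] 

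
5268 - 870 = 4398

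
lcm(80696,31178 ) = 1371832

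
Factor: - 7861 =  - 7^1*1123^1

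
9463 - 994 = 8469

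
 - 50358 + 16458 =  - 33900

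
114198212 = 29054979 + 85143233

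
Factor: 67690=2^1*5^1 * 7^1*967^1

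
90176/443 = 90176/443 = 203.56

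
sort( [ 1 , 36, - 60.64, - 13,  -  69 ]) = [ - 69, -60.64, - 13,1 , 36]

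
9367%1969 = 1491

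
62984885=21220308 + 41764577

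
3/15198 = 1/5066 = 0.00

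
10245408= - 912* ( - 11234 )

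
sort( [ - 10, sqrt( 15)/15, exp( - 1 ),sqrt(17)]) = [ - 10,  sqrt( 15)/15,exp(-1), sqrt( 17) ]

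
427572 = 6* 71262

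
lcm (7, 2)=14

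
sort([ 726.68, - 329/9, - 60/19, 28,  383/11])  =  [ - 329/9,-60/19,28,383/11,726.68]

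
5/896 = 5/896= 0.01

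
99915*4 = 399660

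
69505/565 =123 + 2/113 = 123.02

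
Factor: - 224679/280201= - 3^1*7^1 * 13^1*37^(  -  1)*823^1*7573^( - 1) 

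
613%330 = 283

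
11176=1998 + 9178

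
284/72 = 3 + 17/18 = 3.94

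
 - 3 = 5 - 8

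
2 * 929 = 1858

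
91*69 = 6279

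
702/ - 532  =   - 2+181/266 = - 1.32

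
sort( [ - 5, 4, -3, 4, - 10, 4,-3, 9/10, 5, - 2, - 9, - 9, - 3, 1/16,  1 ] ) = [-10,-9, - 9, - 5, - 3, - 3, - 3, - 2 , 1/16,  9/10,1, 4,4 , 4 , 5] 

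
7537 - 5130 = 2407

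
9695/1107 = 9695/1107= 8.76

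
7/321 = 7/321 = 0.02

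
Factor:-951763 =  -23^1*41381^1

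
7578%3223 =1132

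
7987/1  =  7987 = 7987.00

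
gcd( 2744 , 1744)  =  8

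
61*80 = 4880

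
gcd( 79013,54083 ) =1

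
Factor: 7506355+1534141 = 9040496  =  2^4 * 349^1*1619^1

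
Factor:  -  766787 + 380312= - 3^1*5^2 * 5153^1=- 386475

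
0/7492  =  0=0.00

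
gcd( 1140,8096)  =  4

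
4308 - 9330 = -5022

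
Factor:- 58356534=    -2^1*3^1*9726089^1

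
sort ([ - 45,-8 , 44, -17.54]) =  [ - 45, - 17.54 , - 8,44]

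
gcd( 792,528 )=264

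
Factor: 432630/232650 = 5^(  -  1)*19^1*23^1*47^(  -  1) = 437/235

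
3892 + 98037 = 101929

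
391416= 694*564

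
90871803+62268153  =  153139956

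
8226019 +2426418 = 10652437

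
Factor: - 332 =  -  2^2*83^1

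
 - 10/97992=- 5/48996=-0.00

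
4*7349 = 29396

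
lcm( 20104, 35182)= 140728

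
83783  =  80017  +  3766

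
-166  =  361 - 527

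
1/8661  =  1/8661 = 0.00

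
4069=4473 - 404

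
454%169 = 116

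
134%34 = 32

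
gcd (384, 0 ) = 384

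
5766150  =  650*8871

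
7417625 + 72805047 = 80222672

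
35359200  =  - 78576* (-450) 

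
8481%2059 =245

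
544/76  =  7 + 3/19 = 7.16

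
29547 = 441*67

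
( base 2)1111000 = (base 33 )3L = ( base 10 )120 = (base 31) 3r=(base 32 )3o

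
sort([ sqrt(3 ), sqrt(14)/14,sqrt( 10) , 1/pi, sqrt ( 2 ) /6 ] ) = [ sqrt( 2 )/6,sqrt(14)/14,  1/pi, sqrt( 3), sqrt( 10 )]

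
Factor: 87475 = 5^2*3499^1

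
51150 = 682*75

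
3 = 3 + 0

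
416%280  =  136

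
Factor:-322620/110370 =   -  2^1*13^ (-1 )*19^1 = - 38/13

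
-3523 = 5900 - 9423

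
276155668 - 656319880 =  - 380164212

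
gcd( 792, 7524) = 396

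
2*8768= 17536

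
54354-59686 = - 5332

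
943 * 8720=8222960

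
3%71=3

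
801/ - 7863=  - 267/2621= - 0.10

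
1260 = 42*30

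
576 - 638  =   - 62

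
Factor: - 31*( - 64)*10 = 19840 = 2^7*5^1 * 31^1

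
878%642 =236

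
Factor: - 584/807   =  -2^3*3^(-1 )*73^1*269^( - 1 )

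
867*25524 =22129308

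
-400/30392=-50/3799 = - 0.01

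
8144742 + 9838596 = 17983338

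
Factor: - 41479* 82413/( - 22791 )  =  3^1 * 71^( - 1) *107^(-1)*9157^1*41479^1= 1139469609/7597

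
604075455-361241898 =242833557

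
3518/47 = 74 + 40/47 = 74.85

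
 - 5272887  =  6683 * (  -  789 )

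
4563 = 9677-5114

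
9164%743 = 248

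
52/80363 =52/80363 = 0.00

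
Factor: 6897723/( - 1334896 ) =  - 2^(-4)*3^1*7^1 * 23^1*14281^1*83431^( - 1 )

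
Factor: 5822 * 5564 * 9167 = 2^3*13^1*41^1 * 71^1 * 89^1*103^1*107^1 =296952204536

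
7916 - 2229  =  5687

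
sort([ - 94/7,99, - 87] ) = [ - 87, - 94/7, 99]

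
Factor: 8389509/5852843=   3^1 * 53^( - 1)  *  110431^( - 1) * 2796503^1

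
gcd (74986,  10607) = 1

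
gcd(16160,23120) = 80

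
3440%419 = 88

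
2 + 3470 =3472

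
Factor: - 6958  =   - 2^1*7^2*71^1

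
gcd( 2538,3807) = 1269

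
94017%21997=6029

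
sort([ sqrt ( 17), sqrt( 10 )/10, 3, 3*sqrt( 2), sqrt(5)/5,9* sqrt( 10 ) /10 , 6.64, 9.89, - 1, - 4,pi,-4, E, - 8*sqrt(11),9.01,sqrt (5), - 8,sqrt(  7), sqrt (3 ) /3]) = [- 8*sqrt( 11), - 8, - 4, - 4, - 1,sqrt (10)/10, sqrt ( 5)/5,sqrt( 3)/3,sqrt( 5),sqrt(7),E,  9*sqrt( 10)/10, 3, pi,sqrt ( 17), 3*sqrt ( 2 ), 6.64,9.01,9.89 ]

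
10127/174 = 58 + 35/174 = 58.20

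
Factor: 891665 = 5^1 *178333^1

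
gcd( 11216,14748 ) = 4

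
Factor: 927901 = 13^1*137^1*521^1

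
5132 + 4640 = 9772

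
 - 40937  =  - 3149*13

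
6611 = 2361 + 4250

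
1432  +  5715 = 7147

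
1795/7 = 1795/7 = 256.43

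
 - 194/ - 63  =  194/63 = 3.08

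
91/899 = 91/899 = 0.10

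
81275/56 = 1451  +  19/56 = 1451.34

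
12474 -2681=9793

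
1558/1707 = 1558/1707 =0.91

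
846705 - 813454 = 33251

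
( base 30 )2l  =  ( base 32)2H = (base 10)81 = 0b1010001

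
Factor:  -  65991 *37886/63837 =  - 833378342/21279 = -  2^1 * 3^(- 1)*19^1 * 41^( - 1) * 173^( - 1 )*997^1*21997^1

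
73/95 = 73/95 = 0.77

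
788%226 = 110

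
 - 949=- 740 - 209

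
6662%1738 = 1448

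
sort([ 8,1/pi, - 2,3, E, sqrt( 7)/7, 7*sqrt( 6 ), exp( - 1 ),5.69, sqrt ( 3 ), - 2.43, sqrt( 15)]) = [ - 2.43,-2, 1/pi,exp ( - 1 ) , sqrt( 7)/7,sqrt( 3),E,3, sqrt( 15 ) , 5.69,  8, 7 *sqrt( 6)]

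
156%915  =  156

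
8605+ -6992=1613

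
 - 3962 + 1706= -2256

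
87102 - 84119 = 2983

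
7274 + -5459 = 1815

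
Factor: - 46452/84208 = -2^( - 2) * 3^1*7^2*19^(-1 )*79^1*277^ ( - 1 ) =-11613/21052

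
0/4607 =0 = 0.00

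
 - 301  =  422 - 723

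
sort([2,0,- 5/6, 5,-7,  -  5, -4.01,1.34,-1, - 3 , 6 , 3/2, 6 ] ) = [-7,-5,-4.01 , - 3,-1 ,-5/6,  0, 1.34, 3/2, 2, 5, 6, 6 ] 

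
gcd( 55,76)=1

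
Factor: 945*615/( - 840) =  - 2^( -3) * 3^3*5^1*41^1 = - 5535/8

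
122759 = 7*17537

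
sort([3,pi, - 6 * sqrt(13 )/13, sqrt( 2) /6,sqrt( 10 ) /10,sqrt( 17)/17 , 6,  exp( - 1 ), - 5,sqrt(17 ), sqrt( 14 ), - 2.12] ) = [ - 5, - 2.12, - 6*sqrt(13) /13, sqrt( 2) /6, sqrt( 17)/17, sqrt(10) /10, exp( -1 ) , 3, pi, sqrt(14 ),sqrt (17), 6 ] 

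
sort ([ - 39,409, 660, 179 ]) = [ - 39, 179,409, 660 ]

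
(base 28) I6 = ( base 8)776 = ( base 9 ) 626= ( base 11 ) 424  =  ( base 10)510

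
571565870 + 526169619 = 1097735489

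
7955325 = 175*45459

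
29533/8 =3691 + 5/8 = 3691.62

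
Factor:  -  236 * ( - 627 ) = 2^2*  3^1 * 11^1*19^1*59^1 = 147972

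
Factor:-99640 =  - 2^3*5^1*47^1*53^1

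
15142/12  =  1261 + 5/6 = 1261.83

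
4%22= 4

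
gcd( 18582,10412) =38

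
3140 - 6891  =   - 3751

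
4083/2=2041+1/2 = 2041.50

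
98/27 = 98/27  =  3.63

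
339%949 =339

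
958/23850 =479/11925 = 0.04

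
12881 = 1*12881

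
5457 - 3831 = 1626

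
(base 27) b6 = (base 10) 303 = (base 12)213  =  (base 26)BH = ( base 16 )12F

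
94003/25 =94003/25 = 3760.12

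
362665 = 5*72533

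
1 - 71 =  - 70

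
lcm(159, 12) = 636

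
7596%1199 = 402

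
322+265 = 587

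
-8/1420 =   -  2/355 =- 0.01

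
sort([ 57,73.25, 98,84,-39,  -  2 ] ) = [ - 39, - 2,57,73.25,84, 98]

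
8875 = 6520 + 2355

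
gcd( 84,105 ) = 21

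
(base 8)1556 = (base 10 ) 878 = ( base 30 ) T8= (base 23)1f4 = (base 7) 2363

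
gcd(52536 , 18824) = 8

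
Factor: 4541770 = 2^1*5^1*131^1*3467^1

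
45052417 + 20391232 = 65443649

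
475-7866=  - 7391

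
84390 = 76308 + 8082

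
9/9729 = 1/1081   =  0.00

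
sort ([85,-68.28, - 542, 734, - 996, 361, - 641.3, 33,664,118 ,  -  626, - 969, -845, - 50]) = [ - 996, - 969, - 845 , - 641.3, - 626,  -  542,-68.28,-50, 33, 85, 118, 361, 664,  734 ] 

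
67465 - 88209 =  - 20744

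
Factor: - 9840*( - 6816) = 67069440 = 2^9 * 3^2*5^1 * 41^1*71^1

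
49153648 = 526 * 93448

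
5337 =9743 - 4406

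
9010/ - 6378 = - 4505/3189 = - 1.41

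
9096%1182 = 822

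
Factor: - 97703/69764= - 2^( - 2 )*41^1*107^( - 1)*163^(-1)*2383^1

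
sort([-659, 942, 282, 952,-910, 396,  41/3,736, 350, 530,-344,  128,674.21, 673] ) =[ - 910,  -  659,-344,41/3, 128, 282,350,396,530, 673, 674.21,736,942, 952]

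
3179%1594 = 1585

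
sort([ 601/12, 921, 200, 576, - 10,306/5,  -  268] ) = [ - 268, - 10,601/12,306/5, 200, 576,921] 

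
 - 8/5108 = - 2/1277 = - 0.00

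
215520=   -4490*( - 48 )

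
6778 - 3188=3590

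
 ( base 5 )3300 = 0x1c2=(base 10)450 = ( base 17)198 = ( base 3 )121200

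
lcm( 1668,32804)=98412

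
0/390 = 0= 0.00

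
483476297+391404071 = 874880368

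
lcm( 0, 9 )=0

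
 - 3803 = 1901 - 5704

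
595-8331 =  - 7736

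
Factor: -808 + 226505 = 225697^1 = 225697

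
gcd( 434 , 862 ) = 2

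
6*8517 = 51102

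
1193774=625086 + 568688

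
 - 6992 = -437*16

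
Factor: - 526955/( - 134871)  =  3^( -1)*5^1*11^1 *13^1*61^( - 1)= 715/183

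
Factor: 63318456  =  2^3*3^3*433^1*677^1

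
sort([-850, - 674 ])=[ -850,-674] 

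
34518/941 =34518/941 = 36.68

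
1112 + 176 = 1288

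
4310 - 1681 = 2629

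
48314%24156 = 2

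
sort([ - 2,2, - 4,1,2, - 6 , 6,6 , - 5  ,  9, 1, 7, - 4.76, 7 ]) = [ - 6 ,  -  5, - 4.76, - 4,- 2,1,1,2, 2 , 6,6, 7,7,9] 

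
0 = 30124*0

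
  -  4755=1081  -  5836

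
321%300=21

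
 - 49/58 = -49/58 = -0.84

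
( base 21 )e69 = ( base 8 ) 14245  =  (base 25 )a29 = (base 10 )6309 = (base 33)5Q6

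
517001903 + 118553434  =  635555337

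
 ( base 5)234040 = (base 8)20705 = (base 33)7uw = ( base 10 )8645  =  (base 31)8ur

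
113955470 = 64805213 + 49150257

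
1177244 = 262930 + 914314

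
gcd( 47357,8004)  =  667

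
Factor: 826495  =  5^1 * 47^1*3517^1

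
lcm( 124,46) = 2852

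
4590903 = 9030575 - 4439672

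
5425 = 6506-1081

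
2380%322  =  126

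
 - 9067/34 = -267 + 11/34 = - 266.68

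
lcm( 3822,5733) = 11466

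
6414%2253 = 1908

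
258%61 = 14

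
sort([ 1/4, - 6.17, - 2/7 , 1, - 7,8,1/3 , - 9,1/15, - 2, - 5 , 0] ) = [ - 9, - 7, - 6.17 , - 5,-2,-2/7,0,1/15,1/4, 1/3,1, 8]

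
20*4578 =91560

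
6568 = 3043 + 3525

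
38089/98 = 388 + 65/98 = 388.66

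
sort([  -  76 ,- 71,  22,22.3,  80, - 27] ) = [ - 76, -71,-27,22, 22.3,  80]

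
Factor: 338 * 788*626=166731344 =2^4 * 13^2 * 197^1*313^1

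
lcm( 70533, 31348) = 282132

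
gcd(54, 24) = 6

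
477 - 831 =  - 354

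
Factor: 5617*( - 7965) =-44739405 = -3^3* 5^1*41^1*59^1 * 137^1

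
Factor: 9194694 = 2^1 *3^1*1532449^1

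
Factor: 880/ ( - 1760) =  - 1/2 = - 2^ ( - 1)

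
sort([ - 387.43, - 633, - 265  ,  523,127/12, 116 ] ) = [ - 633 ,- 387.43,- 265, 127/12, 116, 523 ]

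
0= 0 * 72813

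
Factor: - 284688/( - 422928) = 659/979 = 11^( - 1 )*89^(  -  1)*659^1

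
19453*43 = 836479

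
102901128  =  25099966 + 77801162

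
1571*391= 614261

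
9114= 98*93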